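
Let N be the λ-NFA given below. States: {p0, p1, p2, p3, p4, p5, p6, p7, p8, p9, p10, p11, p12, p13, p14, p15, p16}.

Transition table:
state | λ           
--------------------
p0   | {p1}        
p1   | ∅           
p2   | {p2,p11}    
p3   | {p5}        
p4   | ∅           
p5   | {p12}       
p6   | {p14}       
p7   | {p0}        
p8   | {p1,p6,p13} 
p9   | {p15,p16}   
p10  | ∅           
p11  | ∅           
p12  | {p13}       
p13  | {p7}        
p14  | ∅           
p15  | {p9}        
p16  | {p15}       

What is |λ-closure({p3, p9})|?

10

Start with {p3, p9}.
From p3 via λ: add p5.
From p9 via λ: add p15, p16.
From p5 via λ: add p12.
From p12 via λ: add p13.
From p13 via λ: add p7.
From p7 via λ: add p0.
From p0 via λ: add p1.
λ-closure = {p0, p1, p3, p5, p7, p9, p12, p13, p15, p16}, which has 10 states.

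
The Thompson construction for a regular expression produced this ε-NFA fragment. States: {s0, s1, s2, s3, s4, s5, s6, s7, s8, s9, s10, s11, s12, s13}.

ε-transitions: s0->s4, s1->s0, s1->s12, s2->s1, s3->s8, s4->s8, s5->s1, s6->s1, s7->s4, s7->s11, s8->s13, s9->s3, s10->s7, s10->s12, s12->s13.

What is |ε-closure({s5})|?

7

Start with {s5}.
From s5 via ε: add s1.
From s1 via ε: add s0, s12.
From s0 via ε: add s4.
From s12 via ε: add s13.
From s4 via ε: add s8.
ε-closure = {s0, s1, s4, s5, s8, s12, s13}, which has 7 states.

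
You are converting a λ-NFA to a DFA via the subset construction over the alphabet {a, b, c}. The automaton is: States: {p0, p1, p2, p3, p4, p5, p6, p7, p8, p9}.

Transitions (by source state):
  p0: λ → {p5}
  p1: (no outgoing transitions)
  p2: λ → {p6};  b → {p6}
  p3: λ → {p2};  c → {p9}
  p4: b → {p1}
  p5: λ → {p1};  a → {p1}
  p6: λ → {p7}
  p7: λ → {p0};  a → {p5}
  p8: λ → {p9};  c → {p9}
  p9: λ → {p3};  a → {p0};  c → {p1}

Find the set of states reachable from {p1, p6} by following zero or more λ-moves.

Start with {p1, p6}.
From p6 via λ: add p7.
From p7 via λ: add p0.
From p0 via λ: add p5.
No new states can be added; the closed set is {p0, p1, p5, p6, p7}.

{p0, p1, p5, p6, p7}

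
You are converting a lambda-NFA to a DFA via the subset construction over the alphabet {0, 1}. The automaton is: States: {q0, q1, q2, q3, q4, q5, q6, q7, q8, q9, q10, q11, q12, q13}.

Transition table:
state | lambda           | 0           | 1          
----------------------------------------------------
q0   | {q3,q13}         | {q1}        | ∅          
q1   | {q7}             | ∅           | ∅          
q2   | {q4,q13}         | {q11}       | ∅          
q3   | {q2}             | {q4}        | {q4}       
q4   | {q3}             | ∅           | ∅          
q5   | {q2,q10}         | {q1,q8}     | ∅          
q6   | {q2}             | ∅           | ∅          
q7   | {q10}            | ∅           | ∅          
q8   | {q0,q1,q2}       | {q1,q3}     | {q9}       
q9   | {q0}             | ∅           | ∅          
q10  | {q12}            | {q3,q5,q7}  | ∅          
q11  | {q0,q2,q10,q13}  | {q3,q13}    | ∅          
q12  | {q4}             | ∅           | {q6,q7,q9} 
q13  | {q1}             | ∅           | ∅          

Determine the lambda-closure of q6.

Start with {q6}.
From q6 via lambda: add q2.
From q2 via lambda: add q4, q13.
From q4 via lambda: add q3.
From q13 via lambda: add q1.
From q1 via lambda: add q7.
From q7 via lambda: add q10.
From q10 via lambda: add q12.
No new states can be added; the closed set is {q1, q2, q3, q4, q6, q7, q10, q12, q13}.

{q1, q2, q3, q4, q6, q7, q10, q12, q13}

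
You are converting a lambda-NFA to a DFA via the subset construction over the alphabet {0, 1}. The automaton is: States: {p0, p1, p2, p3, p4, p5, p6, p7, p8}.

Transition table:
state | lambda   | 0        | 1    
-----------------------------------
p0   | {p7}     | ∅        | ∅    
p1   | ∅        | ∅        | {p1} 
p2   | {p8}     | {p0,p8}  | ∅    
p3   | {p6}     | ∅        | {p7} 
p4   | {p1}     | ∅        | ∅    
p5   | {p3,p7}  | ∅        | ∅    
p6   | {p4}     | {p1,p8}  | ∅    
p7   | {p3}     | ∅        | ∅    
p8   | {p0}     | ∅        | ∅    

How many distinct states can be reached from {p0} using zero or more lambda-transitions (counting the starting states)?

Start with {p0}.
From p0 via lambda: add p7.
From p7 via lambda: add p3.
From p3 via lambda: add p6.
From p6 via lambda: add p4.
From p4 via lambda: add p1.
lambda-closure = {p0, p1, p3, p4, p6, p7}, which has 6 states.

6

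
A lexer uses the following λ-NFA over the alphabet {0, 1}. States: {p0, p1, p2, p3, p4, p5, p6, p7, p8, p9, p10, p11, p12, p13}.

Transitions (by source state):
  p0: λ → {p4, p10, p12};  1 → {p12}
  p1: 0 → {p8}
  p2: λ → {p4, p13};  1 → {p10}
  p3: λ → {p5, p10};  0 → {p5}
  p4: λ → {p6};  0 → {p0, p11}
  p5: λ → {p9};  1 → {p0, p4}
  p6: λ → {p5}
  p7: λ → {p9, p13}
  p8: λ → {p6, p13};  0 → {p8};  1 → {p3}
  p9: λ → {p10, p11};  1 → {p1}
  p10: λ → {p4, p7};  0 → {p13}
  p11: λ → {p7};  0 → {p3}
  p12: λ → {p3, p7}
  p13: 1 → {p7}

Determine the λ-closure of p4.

Start with {p4}.
From p4 via λ: add p6.
From p6 via λ: add p5.
From p5 via λ: add p9.
From p9 via λ: add p10, p11.
From p10 via λ: add p7.
From p7 via λ: add p13.
No new states can be added; the closed set is {p4, p5, p6, p7, p9, p10, p11, p13}.

{p4, p5, p6, p7, p9, p10, p11, p13}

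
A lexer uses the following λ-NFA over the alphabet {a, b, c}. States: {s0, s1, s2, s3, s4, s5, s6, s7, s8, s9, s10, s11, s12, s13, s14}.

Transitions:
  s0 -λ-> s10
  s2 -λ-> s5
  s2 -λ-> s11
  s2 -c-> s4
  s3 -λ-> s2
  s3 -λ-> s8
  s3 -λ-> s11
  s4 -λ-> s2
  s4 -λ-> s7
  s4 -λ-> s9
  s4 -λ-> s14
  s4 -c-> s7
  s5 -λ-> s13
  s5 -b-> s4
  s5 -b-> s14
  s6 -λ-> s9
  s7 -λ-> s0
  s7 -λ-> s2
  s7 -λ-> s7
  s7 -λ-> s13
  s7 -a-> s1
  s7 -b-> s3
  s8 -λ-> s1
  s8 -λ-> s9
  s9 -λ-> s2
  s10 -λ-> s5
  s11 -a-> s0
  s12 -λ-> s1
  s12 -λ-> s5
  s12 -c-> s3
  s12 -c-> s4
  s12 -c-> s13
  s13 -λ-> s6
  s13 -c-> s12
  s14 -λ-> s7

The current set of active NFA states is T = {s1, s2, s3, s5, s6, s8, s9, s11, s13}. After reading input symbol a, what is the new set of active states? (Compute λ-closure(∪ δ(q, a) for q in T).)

{s0, s2, s5, s6, s9, s10, s11, s13}

s11 on a → {s0}.
No a-transition from s1, s2, s3, s5, s6, s8, s9, s13.
Union after reading a: {s0}.
Now take the λ-closure:
From s0 via λ: add s10.
From s10 via λ: add s5.
From s5 via λ: add s13.
From s13 via λ: add s6.
From s6 via λ: add s9.
From s9 via λ: add s2.
From s2 via λ: add s11.
No new states can be added; the closed set is {s0, s2, s5, s6, s9, s10, s11, s13}.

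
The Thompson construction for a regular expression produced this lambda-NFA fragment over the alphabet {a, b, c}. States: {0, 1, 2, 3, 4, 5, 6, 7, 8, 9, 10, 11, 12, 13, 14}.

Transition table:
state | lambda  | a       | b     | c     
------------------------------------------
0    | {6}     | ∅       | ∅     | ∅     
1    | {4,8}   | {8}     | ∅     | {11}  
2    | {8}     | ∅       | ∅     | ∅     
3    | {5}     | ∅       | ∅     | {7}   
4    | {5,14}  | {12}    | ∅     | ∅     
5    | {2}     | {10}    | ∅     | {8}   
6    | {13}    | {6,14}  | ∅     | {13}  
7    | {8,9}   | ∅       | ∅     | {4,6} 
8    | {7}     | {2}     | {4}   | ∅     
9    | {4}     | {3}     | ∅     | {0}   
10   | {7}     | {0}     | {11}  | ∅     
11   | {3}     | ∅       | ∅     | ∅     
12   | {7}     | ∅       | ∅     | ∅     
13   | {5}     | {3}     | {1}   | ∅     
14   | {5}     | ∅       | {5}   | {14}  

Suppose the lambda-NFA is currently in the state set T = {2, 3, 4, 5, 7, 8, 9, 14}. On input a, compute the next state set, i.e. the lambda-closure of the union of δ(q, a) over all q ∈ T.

4 on a → {12}.
5 on a → {10}.
8 on a → {2}.
9 on a → {3}.
No a-transition from 2, 3, 7, 14.
Union after reading a: {2, 3, 10, 12}.
Now take the lambda-closure:
From 2 via lambda: add 8.
From 3 via lambda: add 5.
From 10 via lambda: add 7.
From 7 via lambda: add 9.
From 9 via lambda: add 4.
From 4 via lambda: add 14.
No new states can be added; the closed set is {2, 3, 4, 5, 7, 8, 9, 10, 12, 14}.

{2, 3, 4, 5, 7, 8, 9, 10, 12, 14}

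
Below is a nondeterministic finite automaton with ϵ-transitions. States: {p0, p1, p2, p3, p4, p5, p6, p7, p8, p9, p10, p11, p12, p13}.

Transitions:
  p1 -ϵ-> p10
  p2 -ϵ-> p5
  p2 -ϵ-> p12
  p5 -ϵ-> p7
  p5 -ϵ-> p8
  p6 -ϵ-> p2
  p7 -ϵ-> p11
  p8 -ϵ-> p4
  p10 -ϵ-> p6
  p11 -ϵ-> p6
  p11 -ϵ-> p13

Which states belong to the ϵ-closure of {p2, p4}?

Start with {p2, p4}.
From p2 via ϵ: add p5, p12.
From p5 via ϵ: add p7, p8.
From p7 via ϵ: add p11.
From p11 via ϵ: add p6, p13.
No new states can be added; the closed set is {p2, p4, p5, p6, p7, p8, p11, p12, p13}.

{p2, p4, p5, p6, p7, p8, p11, p12, p13}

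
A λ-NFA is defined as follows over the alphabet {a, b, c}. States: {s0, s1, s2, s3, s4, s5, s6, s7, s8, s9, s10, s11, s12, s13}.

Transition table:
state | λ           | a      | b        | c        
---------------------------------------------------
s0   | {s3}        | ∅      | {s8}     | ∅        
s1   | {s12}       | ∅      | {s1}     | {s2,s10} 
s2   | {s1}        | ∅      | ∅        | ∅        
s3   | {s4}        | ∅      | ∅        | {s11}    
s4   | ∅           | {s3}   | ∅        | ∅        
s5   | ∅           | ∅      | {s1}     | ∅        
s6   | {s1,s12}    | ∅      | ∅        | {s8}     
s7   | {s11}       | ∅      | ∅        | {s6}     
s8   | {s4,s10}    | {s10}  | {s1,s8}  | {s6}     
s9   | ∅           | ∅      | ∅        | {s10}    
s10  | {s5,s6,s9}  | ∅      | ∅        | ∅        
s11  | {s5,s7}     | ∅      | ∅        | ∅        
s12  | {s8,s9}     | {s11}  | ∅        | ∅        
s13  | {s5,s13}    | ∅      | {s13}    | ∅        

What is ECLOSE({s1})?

{s1, s4, s5, s6, s8, s9, s10, s12}

Start with {s1}.
From s1 via λ: add s12.
From s12 via λ: add s8, s9.
From s8 via λ: add s4, s10.
From s10 via λ: add s5, s6.
No new states can be added; the closed set is {s1, s4, s5, s6, s8, s9, s10, s12}.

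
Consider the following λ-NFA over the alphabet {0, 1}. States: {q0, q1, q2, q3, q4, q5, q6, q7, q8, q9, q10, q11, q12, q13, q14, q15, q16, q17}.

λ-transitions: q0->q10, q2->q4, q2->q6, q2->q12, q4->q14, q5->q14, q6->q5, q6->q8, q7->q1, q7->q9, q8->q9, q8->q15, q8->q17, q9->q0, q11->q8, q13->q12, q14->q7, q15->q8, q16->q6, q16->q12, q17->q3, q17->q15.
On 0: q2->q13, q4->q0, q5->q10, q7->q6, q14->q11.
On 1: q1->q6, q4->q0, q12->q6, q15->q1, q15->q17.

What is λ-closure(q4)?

{q0, q1, q4, q7, q9, q10, q14}

Start with {q4}.
From q4 via λ: add q14.
From q14 via λ: add q7.
From q7 via λ: add q1, q9.
From q9 via λ: add q0.
From q0 via λ: add q10.
No new states can be added; the closed set is {q0, q1, q4, q7, q9, q10, q14}.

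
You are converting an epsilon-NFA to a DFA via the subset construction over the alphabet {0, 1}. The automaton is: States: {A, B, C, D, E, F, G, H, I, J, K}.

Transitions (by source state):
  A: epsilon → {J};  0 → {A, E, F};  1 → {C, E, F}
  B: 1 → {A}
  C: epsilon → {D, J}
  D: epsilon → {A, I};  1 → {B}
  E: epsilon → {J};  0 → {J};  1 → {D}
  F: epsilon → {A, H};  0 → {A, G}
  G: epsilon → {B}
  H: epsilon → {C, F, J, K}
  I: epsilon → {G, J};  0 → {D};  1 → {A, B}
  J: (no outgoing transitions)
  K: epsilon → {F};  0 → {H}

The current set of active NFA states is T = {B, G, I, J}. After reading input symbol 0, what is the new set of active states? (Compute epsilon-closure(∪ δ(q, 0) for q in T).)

I on 0 → {D}.
No 0-transition from B, G, J.
Union after reading 0: {D}.
Now take the epsilon-closure:
From D via epsilon: add A, I.
From A via epsilon: add J.
From I via epsilon: add G.
From G via epsilon: add B.
No new states can be added; the closed set is {A, B, D, G, I, J}.

{A, B, D, G, I, J}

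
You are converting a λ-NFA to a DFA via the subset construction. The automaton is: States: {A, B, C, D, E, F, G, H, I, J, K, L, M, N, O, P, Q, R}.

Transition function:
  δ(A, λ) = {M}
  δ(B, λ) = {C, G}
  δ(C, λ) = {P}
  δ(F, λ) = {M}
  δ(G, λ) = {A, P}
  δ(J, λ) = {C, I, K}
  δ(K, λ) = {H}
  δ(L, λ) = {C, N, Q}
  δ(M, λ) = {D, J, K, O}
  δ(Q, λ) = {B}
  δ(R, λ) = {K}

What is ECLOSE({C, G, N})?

Start with {C, G, N}.
From C via λ: add P.
From G via λ: add A.
From A via λ: add M.
From M via λ: add D, J, K, O.
From J via λ: add I.
From K via λ: add H.
No new states can be added; the closed set is {A, C, D, G, H, I, J, K, M, N, O, P}.

{A, C, D, G, H, I, J, K, M, N, O, P}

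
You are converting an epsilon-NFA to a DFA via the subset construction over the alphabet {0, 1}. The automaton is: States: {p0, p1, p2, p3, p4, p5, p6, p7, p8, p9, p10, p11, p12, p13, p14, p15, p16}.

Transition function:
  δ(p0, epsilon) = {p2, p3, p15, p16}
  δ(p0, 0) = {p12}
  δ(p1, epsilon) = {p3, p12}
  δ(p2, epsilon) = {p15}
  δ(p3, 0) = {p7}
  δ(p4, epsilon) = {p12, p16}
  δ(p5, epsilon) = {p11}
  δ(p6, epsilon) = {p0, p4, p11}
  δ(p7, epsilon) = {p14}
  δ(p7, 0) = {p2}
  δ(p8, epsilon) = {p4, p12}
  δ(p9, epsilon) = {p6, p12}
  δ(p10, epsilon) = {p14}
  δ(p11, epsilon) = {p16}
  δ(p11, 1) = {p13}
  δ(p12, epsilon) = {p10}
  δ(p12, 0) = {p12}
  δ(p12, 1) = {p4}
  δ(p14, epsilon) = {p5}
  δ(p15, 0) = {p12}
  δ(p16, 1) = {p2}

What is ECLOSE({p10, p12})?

{p5, p10, p11, p12, p14, p16}

Start with {p10, p12}.
From p10 via epsilon: add p14.
From p14 via epsilon: add p5.
From p5 via epsilon: add p11.
From p11 via epsilon: add p16.
No new states can be added; the closed set is {p5, p10, p11, p12, p14, p16}.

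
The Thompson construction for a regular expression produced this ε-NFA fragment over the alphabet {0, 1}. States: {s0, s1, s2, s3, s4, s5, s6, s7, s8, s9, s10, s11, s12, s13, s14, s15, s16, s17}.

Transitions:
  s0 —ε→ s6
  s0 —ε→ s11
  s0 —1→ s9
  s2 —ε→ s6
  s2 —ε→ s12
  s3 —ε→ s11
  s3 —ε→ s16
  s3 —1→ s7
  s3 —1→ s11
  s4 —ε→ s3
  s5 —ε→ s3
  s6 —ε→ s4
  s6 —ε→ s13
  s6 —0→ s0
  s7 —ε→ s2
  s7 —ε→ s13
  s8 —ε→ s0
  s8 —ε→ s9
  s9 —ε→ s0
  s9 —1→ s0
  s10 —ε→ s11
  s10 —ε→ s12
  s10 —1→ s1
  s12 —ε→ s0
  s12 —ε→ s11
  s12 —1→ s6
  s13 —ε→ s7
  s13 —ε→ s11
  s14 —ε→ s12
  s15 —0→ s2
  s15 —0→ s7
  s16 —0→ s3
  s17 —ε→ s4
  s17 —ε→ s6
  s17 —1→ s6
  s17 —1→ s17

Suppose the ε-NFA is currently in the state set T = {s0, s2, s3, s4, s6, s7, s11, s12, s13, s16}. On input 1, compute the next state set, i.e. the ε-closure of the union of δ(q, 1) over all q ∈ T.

s0 on 1 → {s9}.
s3 on 1 → {s7, s11}.
s12 on 1 → {s6}.
No 1-transition from s2, s4, s6, s7, s11, s13, s16.
Union after reading 1: {s6, s7, s9, s11}.
Now take the ε-closure:
From s6 via ε: add s4, s13.
From s7 via ε: add s2.
From s9 via ε: add s0.
From s2 via ε: add s12.
From s4 via ε: add s3.
From s3 via ε: add s16.
No new states can be added; the closed set is {s0, s2, s3, s4, s6, s7, s9, s11, s12, s13, s16}.

{s0, s2, s3, s4, s6, s7, s9, s11, s12, s13, s16}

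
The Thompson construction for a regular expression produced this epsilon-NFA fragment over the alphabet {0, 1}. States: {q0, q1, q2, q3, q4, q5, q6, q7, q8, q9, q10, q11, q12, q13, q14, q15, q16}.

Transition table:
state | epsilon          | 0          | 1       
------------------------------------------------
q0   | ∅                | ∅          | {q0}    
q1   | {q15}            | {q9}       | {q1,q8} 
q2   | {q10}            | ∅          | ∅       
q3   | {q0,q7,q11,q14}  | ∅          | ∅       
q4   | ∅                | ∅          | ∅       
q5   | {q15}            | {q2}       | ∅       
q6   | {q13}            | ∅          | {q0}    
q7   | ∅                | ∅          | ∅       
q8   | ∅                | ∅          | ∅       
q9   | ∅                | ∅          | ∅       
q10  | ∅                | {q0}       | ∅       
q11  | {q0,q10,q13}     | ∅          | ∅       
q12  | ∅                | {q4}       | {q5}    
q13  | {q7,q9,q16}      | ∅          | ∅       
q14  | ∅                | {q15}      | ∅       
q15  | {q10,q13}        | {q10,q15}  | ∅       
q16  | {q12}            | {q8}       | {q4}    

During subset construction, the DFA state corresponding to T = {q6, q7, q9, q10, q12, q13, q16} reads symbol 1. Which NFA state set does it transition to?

q6 on 1 → {q0}.
q12 on 1 → {q5}.
q16 on 1 → {q4}.
No 1-transition from q7, q9, q10, q13.
Union after reading 1: {q0, q4, q5}.
Now take the epsilon-closure:
From q5 via epsilon: add q15.
From q15 via epsilon: add q10, q13.
From q13 via epsilon: add q7, q9, q16.
From q16 via epsilon: add q12.
No new states can be added; the closed set is {q0, q4, q5, q7, q9, q10, q12, q13, q15, q16}.

{q0, q4, q5, q7, q9, q10, q12, q13, q15, q16}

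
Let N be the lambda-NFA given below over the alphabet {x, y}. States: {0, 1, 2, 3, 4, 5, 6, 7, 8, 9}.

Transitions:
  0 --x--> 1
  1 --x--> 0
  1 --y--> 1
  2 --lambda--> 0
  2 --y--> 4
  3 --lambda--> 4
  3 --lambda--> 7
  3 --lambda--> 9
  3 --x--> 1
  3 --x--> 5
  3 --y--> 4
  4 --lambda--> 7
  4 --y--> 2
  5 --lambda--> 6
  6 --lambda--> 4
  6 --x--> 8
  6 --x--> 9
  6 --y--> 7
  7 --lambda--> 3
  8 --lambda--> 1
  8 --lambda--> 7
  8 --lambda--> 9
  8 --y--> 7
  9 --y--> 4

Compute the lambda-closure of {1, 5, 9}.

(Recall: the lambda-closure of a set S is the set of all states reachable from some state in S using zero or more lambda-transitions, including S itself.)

{1, 3, 4, 5, 6, 7, 9}

Start with {1, 5, 9}.
From 5 via lambda: add 6.
From 6 via lambda: add 4.
From 4 via lambda: add 7.
From 7 via lambda: add 3.
No new states can be added; the closed set is {1, 3, 4, 5, 6, 7, 9}.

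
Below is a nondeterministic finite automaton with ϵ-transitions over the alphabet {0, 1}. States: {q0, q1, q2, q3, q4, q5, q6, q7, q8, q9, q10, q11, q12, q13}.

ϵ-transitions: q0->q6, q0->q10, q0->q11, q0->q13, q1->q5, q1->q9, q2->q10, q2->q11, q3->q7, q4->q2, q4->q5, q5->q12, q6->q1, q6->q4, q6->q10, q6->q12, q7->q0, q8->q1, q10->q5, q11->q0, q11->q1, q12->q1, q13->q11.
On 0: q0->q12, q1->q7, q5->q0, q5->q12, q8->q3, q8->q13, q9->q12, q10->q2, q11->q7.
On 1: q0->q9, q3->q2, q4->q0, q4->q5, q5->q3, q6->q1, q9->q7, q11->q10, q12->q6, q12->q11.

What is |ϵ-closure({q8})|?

5

Start with {q8}.
From q8 via ϵ: add q1.
From q1 via ϵ: add q5, q9.
From q5 via ϵ: add q12.
ϵ-closure = {q1, q5, q8, q9, q12}, which has 5 states.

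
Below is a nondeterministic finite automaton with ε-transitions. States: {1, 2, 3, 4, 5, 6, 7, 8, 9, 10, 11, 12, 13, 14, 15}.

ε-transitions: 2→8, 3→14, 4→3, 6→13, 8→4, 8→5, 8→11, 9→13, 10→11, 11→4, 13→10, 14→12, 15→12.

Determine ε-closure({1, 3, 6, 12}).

{1, 3, 4, 6, 10, 11, 12, 13, 14}

Start with {1, 3, 6, 12}.
From 3 via ε: add 14.
From 6 via ε: add 13.
From 13 via ε: add 10.
From 10 via ε: add 11.
From 11 via ε: add 4.
No new states can be added; the closed set is {1, 3, 4, 6, 10, 11, 12, 13, 14}.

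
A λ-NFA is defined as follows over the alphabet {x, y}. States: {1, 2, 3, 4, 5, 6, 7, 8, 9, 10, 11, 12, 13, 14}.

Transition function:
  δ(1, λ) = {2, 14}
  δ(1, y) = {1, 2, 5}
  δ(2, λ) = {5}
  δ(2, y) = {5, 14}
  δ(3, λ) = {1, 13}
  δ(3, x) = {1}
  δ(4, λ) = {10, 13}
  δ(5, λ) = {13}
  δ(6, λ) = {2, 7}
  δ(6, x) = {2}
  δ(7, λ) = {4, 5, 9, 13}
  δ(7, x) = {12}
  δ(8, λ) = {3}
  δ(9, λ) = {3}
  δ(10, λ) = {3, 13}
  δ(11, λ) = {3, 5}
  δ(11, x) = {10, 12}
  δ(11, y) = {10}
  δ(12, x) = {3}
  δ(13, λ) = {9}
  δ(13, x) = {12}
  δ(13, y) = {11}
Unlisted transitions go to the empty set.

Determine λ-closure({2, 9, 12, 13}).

Start with {2, 9, 12, 13}.
From 2 via λ: add 5.
From 9 via λ: add 3.
From 3 via λ: add 1.
From 1 via λ: add 14.
No new states can be added; the closed set is {1, 2, 3, 5, 9, 12, 13, 14}.

{1, 2, 3, 5, 9, 12, 13, 14}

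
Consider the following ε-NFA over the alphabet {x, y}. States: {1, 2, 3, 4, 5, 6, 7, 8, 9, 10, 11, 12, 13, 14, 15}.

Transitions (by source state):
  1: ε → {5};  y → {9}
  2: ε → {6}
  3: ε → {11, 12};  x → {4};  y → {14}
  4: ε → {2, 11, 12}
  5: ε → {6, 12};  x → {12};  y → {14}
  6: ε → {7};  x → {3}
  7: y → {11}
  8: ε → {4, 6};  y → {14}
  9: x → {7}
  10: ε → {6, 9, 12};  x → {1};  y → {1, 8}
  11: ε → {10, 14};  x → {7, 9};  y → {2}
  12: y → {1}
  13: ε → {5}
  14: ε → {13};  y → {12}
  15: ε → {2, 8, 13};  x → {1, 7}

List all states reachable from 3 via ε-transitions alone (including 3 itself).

Start with {3}.
From 3 via ε: add 11, 12.
From 11 via ε: add 10, 14.
From 10 via ε: add 6, 9.
From 14 via ε: add 13.
From 6 via ε: add 7.
From 13 via ε: add 5.
No new states can be added; the closed set is {3, 5, 6, 7, 9, 10, 11, 12, 13, 14}.

{3, 5, 6, 7, 9, 10, 11, 12, 13, 14}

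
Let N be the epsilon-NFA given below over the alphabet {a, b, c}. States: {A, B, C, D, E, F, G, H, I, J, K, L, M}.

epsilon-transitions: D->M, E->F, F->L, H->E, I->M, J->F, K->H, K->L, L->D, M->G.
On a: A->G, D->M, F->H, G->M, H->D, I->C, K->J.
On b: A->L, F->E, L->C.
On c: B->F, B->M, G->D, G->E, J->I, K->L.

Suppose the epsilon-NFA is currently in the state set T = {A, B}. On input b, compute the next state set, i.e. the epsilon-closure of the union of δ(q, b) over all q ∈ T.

A on b → {L}.
No b-transition from B.
Union after reading b: {L}.
Now take the epsilon-closure:
From L via epsilon: add D.
From D via epsilon: add M.
From M via epsilon: add G.
No new states can be added; the closed set is {D, G, L, M}.

{D, G, L, M}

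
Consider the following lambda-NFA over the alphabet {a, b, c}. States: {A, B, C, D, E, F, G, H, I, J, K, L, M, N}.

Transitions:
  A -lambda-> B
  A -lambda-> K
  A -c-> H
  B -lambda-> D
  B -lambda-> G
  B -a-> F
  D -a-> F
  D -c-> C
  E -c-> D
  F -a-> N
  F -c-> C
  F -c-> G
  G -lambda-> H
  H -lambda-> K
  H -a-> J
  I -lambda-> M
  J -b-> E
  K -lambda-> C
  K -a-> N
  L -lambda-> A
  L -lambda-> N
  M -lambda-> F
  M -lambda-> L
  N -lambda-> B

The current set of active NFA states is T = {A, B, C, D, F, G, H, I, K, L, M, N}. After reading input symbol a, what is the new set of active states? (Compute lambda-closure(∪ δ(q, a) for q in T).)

B on a → {F}.
D on a → {F}.
F on a → {N}.
H on a → {J}.
K on a → {N}.
No a-transition from A, C, G, I, L, M, N.
Union after reading a: {F, J, N}.
Now take the lambda-closure:
From N via lambda: add B.
From B via lambda: add D, G.
From G via lambda: add H.
From H via lambda: add K.
From K via lambda: add C.
No new states can be added; the closed set is {B, C, D, F, G, H, J, K, N}.

{B, C, D, F, G, H, J, K, N}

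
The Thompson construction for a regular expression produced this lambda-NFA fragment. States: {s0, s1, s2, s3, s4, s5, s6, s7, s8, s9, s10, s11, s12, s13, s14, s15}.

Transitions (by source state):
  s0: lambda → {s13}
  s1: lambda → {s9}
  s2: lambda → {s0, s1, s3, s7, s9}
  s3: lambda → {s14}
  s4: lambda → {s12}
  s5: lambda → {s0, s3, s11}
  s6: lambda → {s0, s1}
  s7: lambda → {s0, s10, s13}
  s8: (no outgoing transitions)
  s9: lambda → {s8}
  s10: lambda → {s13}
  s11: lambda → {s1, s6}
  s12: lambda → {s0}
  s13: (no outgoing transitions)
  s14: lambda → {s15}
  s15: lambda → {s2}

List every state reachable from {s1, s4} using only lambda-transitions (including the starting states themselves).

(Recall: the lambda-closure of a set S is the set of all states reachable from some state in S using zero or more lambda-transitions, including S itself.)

Start with {s1, s4}.
From s1 via lambda: add s9.
From s4 via lambda: add s12.
From s9 via lambda: add s8.
From s12 via lambda: add s0.
From s0 via lambda: add s13.
No new states can be added; the closed set is {s0, s1, s4, s8, s9, s12, s13}.

{s0, s1, s4, s8, s9, s12, s13}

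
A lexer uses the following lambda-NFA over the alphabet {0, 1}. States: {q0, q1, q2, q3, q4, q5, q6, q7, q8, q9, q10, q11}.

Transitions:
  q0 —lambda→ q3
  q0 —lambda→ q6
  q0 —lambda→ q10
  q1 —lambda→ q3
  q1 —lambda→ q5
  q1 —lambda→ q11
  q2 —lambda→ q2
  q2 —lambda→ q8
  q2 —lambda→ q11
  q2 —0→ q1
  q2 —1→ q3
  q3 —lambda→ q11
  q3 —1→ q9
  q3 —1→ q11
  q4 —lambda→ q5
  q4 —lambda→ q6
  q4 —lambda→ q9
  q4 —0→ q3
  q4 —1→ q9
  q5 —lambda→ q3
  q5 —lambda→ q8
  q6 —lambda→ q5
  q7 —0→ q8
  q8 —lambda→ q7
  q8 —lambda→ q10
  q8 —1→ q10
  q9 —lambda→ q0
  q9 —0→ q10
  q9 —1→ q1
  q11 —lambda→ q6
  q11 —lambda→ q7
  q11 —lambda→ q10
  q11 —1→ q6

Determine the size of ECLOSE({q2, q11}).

8

Start with {q2, q11}.
From q2 via lambda: add q8.
From q11 via lambda: add q6, q7, q10.
From q6 via lambda: add q5.
From q5 via lambda: add q3.
lambda-closure = {q2, q3, q5, q6, q7, q8, q10, q11}, which has 8 states.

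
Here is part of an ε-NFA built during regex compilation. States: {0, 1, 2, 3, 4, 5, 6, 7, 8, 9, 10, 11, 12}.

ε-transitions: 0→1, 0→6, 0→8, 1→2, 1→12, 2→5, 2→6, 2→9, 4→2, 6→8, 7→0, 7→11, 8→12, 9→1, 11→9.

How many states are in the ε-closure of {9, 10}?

Start with {9, 10}.
From 9 via ε: add 1.
From 1 via ε: add 2, 12.
From 2 via ε: add 5, 6.
From 6 via ε: add 8.
ε-closure = {1, 2, 5, 6, 8, 9, 10, 12}, which has 8 states.

8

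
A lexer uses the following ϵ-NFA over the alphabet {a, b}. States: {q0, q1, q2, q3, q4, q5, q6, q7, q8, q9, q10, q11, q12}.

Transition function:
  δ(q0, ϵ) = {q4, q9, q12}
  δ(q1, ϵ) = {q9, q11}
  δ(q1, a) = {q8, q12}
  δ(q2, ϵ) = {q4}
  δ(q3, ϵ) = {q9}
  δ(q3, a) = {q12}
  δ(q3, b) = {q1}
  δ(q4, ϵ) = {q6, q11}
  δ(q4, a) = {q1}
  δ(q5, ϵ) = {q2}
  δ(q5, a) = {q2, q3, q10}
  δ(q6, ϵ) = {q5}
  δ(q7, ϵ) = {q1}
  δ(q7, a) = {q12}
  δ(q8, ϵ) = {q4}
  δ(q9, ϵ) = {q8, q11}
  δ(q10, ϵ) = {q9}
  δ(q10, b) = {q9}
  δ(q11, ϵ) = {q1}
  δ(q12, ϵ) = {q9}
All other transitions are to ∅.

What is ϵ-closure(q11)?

{q1, q2, q4, q5, q6, q8, q9, q11}

Start with {q11}.
From q11 via ϵ: add q1.
From q1 via ϵ: add q9.
From q9 via ϵ: add q8.
From q8 via ϵ: add q4.
From q4 via ϵ: add q6.
From q6 via ϵ: add q5.
From q5 via ϵ: add q2.
No new states can be added; the closed set is {q1, q2, q4, q5, q6, q8, q9, q11}.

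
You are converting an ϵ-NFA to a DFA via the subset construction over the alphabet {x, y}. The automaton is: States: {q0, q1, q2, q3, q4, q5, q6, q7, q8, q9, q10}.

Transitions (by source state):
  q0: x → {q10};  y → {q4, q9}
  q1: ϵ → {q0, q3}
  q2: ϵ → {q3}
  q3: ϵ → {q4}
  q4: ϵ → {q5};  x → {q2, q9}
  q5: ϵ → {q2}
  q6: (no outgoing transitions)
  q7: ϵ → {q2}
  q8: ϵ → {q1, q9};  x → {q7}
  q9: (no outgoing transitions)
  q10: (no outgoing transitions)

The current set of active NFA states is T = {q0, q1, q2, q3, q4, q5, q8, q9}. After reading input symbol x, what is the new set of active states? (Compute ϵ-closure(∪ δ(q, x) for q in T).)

q0 on x → {q10}.
q4 on x → {q2, q9}.
q8 on x → {q7}.
No x-transition from q1, q2, q3, q5, q9.
Union after reading x: {q2, q7, q9, q10}.
Now take the ϵ-closure:
From q2 via ϵ: add q3.
From q3 via ϵ: add q4.
From q4 via ϵ: add q5.
No new states can be added; the closed set is {q2, q3, q4, q5, q7, q9, q10}.

{q2, q3, q4, q5, q7, q9, q10}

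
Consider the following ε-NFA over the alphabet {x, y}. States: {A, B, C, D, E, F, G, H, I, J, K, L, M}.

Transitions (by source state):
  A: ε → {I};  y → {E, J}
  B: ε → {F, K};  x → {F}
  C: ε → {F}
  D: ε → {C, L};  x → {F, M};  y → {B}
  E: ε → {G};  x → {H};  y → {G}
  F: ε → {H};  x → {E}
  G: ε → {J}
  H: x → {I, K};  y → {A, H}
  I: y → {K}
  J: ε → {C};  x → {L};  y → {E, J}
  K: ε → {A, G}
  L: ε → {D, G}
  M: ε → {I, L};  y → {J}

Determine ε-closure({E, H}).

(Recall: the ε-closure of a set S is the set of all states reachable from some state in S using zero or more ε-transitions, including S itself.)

{C, E, F, G, H, J}

Start with {E, H}.
From E via ε: add G.
From G via ε: add J.
From J via ε: add C.
From C via ε: add F.
No new states can be added; the closed set is {C, E, F, G, H, J}.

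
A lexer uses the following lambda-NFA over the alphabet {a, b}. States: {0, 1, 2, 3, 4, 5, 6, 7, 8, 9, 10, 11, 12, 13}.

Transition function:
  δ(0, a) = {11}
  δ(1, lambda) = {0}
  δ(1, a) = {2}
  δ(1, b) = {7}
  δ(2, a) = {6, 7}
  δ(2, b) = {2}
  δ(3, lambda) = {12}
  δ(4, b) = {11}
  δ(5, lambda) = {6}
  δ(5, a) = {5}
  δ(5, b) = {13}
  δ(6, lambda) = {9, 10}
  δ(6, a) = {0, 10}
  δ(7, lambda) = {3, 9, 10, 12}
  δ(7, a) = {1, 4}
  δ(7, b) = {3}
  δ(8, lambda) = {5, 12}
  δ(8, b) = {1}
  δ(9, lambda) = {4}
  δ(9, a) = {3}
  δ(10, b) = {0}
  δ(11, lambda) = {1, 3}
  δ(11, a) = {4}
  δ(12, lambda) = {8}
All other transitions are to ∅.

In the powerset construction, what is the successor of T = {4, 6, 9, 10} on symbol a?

6 on a → {0, 10}.
9 on a → {3}.
No a-transition from 4, 10.
Union after reading a: {0, 3, 10}.
Now take the lambda-closure:
From 3 via lambda: add 12.
From 12 via lambda: add 8.
From 8 via lambda: add 5.
From 5 via lambda: add 6.
From 6 via lambda: add 9.
From 9 via lambda: add 4.
No new states can be added; the closed set is {0, 3, 4, 5, 6, 8, 9, 10, 12}.

{0, 3, 4, 5, 6, 8, 9, 10, 12}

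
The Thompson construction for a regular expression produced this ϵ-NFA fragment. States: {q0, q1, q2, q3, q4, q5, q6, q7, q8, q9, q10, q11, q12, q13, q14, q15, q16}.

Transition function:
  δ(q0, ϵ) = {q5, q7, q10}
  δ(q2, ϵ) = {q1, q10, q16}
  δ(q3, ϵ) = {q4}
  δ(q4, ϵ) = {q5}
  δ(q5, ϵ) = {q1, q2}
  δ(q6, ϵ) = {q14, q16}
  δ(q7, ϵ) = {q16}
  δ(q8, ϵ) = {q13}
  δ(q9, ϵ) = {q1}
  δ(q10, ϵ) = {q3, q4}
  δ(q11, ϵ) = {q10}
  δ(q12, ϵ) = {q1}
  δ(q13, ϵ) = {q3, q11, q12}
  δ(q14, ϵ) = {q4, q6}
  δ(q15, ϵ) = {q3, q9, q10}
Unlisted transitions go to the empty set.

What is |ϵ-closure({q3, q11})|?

Start with {q3, q11}.
From q3 via ϵ: add q4.
From q11 via ϵ: add q10.
From q4 via ϵ: add q5.
From q5 via ϵ: add q1, q2.
From q2 via ϵ: add q16.
ϵ-closure = {q1, q2, q3, q4, q5, q10, q11, q16}, which has 8 states.

8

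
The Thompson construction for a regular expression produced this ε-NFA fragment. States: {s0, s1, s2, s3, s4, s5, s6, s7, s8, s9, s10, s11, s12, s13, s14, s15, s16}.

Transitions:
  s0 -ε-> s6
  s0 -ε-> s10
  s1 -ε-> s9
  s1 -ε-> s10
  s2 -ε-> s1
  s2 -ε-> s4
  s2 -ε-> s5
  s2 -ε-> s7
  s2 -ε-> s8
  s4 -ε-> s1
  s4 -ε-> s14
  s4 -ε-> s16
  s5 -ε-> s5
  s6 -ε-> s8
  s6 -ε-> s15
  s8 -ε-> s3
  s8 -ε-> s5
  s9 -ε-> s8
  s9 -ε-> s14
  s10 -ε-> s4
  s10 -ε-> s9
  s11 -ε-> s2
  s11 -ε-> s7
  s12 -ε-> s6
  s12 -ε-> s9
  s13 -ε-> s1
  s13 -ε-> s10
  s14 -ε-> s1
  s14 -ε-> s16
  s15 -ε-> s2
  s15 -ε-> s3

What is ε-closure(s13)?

{s1, s3, s4, s5, s8, s9, s10, s13, s14, s16}

Start with {s13}.
From s13 via ε: add s1, s10.
From s1 via ε: add s9.
From s10 via ε: add s4.
From s4 via ε: add s14, s16.
From s9 via ε: add s8.
From s8 via ε: add s3, s5.
No new states can be added; the closed set is {s1, s3, s4, s5, s8, s9, s10, s13, s14, s16}.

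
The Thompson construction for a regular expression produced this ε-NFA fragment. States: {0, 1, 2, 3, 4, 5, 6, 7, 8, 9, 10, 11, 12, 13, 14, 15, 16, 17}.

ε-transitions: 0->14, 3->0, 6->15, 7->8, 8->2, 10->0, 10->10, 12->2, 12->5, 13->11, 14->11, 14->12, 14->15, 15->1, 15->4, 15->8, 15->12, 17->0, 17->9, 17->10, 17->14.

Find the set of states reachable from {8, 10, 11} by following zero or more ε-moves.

{0, 1, 2, 4, 5, 8, 10, 11, 12, 14, 15}

Start with {8, 10, 11}.
From 8 via ε: add 2.
From 10 via ε: add 0.
From 0 via ε: add 14.
From 14 via ε: add 12, 15.
From 12 via ε: add 5.
From 15 via ε: add 1, 4.
No new states can be added; the closed set is {0, 1, 2, 4, 5, 8, 10, 11, 12, 14, 15}.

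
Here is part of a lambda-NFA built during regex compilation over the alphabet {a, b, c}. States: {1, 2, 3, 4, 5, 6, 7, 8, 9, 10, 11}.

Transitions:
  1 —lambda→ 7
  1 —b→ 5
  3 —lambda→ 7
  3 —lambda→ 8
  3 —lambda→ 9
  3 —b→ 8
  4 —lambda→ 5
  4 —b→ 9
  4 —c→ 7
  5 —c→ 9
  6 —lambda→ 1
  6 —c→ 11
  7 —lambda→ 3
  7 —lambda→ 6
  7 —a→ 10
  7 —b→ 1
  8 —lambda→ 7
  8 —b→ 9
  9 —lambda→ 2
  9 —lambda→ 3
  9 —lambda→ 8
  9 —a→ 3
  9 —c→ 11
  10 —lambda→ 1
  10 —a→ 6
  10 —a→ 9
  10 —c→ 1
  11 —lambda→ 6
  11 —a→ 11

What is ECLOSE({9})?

{1, 2, 3, 6, 7, 8, 9}

Start with {9}.
From 9 via lambda: add 2, 3, 8.
From 3 via lambda: add 7.
From 7 via lambda: add 6.
From 6 via lambda: add 1.
No new states can be added; the closed set is {1, 2, 3, 6, 7, 8, 9}.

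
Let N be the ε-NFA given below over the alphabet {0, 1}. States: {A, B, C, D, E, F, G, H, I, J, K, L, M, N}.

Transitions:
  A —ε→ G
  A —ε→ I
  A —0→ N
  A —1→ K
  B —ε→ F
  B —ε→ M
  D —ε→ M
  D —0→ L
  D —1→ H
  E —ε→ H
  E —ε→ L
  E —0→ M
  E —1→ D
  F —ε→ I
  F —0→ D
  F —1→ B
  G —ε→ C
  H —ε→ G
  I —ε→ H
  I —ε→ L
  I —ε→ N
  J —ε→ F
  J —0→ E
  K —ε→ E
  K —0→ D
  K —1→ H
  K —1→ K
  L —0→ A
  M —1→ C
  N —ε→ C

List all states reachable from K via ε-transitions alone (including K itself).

{C, E, G, H, K, L}

Start with {K}.
From K via ε: add E.
From E via ε: add H, L.
From H via ε: add G.
From G via ε: add C.
No new states can be added; the closed set is {C, E, G, H, K, L}.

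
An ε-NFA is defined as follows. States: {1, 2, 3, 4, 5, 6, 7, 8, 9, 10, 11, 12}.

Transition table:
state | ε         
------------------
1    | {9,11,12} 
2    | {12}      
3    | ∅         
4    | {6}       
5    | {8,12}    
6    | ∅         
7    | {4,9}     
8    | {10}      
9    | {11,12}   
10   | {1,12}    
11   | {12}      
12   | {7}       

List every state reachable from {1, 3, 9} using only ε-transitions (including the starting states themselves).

Start with {1, 3, 9}.
From 1 via ε: add 11, 12.
From 12 via ε: add 7.
From 7 via ε: add 4.
From 4 via ε: add 6.
No new states can be added; the closed set is {1, 3, 4, 6, 7, 9, 11, 12}.

{1, 3, 4, 6, 7, 9, 11, 12}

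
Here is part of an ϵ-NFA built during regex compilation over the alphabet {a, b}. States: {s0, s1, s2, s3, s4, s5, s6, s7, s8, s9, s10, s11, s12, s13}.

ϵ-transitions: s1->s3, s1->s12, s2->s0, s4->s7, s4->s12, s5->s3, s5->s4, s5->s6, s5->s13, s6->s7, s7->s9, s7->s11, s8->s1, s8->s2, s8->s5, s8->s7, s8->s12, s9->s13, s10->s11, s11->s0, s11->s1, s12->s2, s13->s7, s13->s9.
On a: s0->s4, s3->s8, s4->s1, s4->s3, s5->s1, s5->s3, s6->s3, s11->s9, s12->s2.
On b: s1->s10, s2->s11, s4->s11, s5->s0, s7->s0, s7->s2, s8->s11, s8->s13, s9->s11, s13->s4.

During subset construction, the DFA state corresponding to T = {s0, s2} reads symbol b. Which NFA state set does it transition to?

s2 on b → {s11}.
No b-transition from s0.
Union after reading b: {s11}.
Now take the ϵ-closure:
From s11 via ϵ: add s0, s1.
From s1 via ϵ: add s3, s12.
From s12 via ϵ: add s2.
No new states can be added; the closed set is {s0, s1, s2, s3, s11, s12}.

{s0, s1, s2, s3, s11, s12}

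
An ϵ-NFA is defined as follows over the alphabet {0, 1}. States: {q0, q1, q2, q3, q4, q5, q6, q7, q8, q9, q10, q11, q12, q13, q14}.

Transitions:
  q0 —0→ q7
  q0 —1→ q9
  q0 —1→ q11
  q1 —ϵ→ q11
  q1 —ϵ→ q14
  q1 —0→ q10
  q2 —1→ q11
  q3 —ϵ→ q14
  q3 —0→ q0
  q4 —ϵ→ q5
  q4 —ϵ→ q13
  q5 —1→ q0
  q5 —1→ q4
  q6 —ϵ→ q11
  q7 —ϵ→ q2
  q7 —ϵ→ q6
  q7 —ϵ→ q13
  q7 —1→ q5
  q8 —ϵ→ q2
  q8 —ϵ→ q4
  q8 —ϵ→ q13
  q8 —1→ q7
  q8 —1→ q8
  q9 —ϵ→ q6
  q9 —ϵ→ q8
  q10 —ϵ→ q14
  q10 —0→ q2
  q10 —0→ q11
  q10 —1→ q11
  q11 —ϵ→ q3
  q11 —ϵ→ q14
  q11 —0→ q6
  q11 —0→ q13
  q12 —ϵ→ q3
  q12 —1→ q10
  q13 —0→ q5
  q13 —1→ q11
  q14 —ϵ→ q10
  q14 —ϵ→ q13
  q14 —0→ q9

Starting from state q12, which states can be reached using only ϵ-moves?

{q3, q10, q12, q13, q14}

Start with {q12}.
From q12 via ϵ: add q3.
From q3 via ϵ: add q14.
From q14 via ϵ: add q10, q13.
No new states can be added; the closed set is {q3, q10, q12, q13, q14}.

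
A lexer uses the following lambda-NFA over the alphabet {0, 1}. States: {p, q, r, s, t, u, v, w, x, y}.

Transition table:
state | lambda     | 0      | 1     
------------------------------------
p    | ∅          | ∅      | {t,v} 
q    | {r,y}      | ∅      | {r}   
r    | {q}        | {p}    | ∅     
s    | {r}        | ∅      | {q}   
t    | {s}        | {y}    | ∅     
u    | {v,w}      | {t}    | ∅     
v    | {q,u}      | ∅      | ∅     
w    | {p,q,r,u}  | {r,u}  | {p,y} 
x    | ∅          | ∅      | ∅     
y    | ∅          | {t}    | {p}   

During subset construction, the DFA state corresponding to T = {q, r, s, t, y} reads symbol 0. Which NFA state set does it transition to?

r on 0 → {p}.
t on 0 → {y}.
y on 0 → {t}.
No 0-transition from q, s.
Union after reading 0: {p, t, y}.
Now take the lambda-closure:
From t via lambda: add s.
From s via lambda: add r.
From r via lambda: add q.
No new states can be added; the closed set is {p, q, r, s, t, y}.

{p, q, r, s, t, y}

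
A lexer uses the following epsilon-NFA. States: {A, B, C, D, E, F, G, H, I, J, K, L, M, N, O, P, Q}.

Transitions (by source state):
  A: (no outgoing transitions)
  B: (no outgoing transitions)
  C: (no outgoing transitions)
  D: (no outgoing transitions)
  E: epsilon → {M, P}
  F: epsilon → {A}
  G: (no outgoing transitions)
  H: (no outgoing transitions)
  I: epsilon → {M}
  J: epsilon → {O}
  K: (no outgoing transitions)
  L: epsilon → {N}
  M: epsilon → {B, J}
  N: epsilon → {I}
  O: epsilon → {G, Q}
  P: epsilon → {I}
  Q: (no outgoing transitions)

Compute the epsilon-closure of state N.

Start with {N}.
From N via epsilon: add I.
From I via epsilon: add M.
From M via epsilon: add B, J.
From J via epsilon: add O.
From O via epsilon: add G, Q.
No new states can be added; the closed set is {B, G, I, J, M, N, O, Q}.

{B, G, I, J, M, N, O, Q}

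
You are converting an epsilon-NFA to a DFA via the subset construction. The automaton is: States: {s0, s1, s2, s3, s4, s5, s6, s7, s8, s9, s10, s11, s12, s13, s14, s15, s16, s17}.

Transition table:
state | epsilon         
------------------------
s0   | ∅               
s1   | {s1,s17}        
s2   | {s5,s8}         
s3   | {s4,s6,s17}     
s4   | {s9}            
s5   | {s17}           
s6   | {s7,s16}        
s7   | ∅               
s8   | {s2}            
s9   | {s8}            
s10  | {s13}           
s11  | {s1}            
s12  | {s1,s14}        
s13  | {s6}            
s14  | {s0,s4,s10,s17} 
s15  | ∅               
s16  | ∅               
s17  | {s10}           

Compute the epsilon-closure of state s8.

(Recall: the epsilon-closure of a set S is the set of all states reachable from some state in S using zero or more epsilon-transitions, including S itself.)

{s2, s5, s6, s7, s8, s10, s13, s16, s17}

Start with {s8}.
From s8 via epsilon: add s2.
From s2 via epsilon: add s5.
From s5 via epsilon: add s17.
From s17 via epsilon: add s10.
From s10 via epsilon: add s13.
From s13 via epsilon: add s6.
From s6 via epsilon: add s7, s16.
No new states can be added; the closed set is {s2, s5, s6, s7, s8, s10, s13, s16, s17}.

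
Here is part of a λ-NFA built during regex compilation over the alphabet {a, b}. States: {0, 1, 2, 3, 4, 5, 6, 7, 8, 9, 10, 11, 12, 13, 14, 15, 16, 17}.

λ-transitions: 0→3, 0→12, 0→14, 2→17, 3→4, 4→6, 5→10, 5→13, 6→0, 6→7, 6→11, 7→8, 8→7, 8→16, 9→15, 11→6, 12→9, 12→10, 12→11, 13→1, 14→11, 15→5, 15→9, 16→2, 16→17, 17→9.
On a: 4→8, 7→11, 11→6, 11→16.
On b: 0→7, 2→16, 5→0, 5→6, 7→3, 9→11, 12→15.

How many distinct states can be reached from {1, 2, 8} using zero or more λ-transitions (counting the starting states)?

11

Start with {1, 2, 8}.
From 2 via λ: add 17.
From 8 via λ: add 7, 16.
From 17 via λ: add 9.
From 9 via λ: add 15.
From 15 via λ: add 5.
From 5 via λ: add 10, 13.
λ-closure = {1, 2, 5, 7, 8, 9, 10, 13, 15, 16, 17}, which has 11 states.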